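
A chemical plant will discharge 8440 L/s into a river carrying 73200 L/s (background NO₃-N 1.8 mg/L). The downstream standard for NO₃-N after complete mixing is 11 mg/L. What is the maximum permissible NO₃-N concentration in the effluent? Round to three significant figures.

90.8 mg/L

At the limit, (Qr·Cr + Qe·Cₑ)/(Qr + Qe) = 11:
Cₑ = (81640·11 − 73200·1.800) / 8440 = 90.79 mg/L.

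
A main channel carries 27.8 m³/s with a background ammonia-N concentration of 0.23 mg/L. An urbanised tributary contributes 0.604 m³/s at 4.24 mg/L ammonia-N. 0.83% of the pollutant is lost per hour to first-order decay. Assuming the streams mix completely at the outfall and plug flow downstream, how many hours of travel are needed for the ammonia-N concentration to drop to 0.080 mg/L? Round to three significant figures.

Mixed concentration C = ΣQC/ΣQ = (27.80·0.2300 + 0.6040·4.240) / 28.40 = 8.955/28.40 = 0.3153 mg/L.
0.83%/h lost → k = −ln(1 − 0.0083) = 0.008335 h⁻¹.
0.3153·exp(−k·t) = 0.080 → t = ln(0.3153/0.080)/k = 592400 s = 164.5 h.

165 h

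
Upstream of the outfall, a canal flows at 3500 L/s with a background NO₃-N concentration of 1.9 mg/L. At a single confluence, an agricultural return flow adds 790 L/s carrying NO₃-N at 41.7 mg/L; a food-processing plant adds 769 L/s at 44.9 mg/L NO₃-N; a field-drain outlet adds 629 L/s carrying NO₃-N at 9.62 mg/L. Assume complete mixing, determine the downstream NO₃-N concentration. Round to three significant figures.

14.1 mg/L

After mixing, C = (3500·1.900 + 790.0·41.70 + 769.0·44.90 + 629.0·9.620) / 5688 = 80170/5688 = 14.09 mg/L.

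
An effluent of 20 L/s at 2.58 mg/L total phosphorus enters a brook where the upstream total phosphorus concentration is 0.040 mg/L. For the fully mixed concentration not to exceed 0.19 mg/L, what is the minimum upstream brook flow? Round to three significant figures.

Set C_mix = 0.19: (Q·0.04000 + 20.00·2.580) / (Q + 20.00) = 0.19
→ Q = 20.00·(2.580 − 0.19)/(0.19 − 0.04000) = 318.7 L/s.

319 L/s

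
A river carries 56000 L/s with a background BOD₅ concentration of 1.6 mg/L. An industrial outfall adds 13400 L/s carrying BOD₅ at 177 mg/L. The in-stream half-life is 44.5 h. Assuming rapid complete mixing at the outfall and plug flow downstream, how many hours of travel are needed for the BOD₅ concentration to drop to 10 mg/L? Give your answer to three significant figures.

81.3 h

Conservation of mass: C = (56000·1.600 + 13400·177.0) / 69400 = 2461000/69400 = 35.47 mg/L.
Half-life 44.5 h → k = ln 2 / 44.5 = 0.01558 h⁻¹ = 0.3738 d⁻¹.
35.47·exp(−k·t) = 10 → t = ln(35.47/10)/k = 292600 s = 81.28 h.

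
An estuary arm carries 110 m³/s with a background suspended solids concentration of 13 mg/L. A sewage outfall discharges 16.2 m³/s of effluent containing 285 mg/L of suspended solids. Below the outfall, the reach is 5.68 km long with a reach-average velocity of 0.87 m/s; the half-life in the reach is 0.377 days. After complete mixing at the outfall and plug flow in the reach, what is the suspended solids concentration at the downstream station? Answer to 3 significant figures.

Flow-weighted average: C = (110.0·13.00 + 16.20·285.0) / 126.2 = 6047/126.2 = 47.92 mg/L.
Travel time t = 5.68·1000 / 0.87 = 6529 s = 1.814 h.
Half-life 0.377 d → k = ln 2 / 0.377 = 1.839 d⁻¹.
After decay, C = 47.92 × e^(−kt) = 47.92 × 0.8703 = 41.70 mg/L.

41.7 mg/L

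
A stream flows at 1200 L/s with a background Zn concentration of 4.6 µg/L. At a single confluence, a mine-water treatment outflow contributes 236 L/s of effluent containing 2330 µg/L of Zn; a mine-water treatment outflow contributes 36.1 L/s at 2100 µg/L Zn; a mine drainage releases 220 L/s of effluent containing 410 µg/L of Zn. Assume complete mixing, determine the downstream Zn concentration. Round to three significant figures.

426 µg/L

Flow-weighted average: C = (1200·4.600 + 236.0·2330 + 36.10·2100 + 220.0·410.0) / 1692 = 721400/1692 = 426.3 µg/L.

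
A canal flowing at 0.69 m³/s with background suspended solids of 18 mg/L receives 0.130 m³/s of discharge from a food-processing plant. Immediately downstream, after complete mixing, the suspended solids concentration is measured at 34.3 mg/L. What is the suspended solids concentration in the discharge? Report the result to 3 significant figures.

121 mg/L

Mass balance: 0.6900·18.00 + 0.1300·Cₑ = 0.8200·34.30
→ Cₑ = (0.8200·34.30 − 0.6900·18.00) / 0.1300 = 120.8 mg/L.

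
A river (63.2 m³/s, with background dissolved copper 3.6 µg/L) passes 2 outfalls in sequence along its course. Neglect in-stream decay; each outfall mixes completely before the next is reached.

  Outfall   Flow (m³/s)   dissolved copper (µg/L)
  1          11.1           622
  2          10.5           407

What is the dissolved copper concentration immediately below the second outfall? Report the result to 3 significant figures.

After outfall 1: Q = 63.20 + 11.10 = 74.30 m³/s; C = (63.20·3.600 + 11.10·622.0)/74.30 = 95.99 µg/L.
After outfall 2: Q = 74.30 + 10.50 = 84.80 m³/s; C = (74.30·95.99 + 10.50·407.0)/84.80 = 134.5 µg/L.

134 µg/L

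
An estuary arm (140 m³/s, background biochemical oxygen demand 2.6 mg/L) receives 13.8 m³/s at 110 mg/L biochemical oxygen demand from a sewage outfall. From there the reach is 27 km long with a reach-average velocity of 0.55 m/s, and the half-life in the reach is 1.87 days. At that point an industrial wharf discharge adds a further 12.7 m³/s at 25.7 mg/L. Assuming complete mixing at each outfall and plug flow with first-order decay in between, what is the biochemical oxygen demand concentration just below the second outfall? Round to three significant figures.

11.1 mg/L

Conservation of mass: C = (140.0·2.600 + 13.80·110.0) / 153.8 = 1882/153.8 = 12.24 mg/L; combined flow 153.8 m³/s.
Travel time t = 27·1000 / 0.55 = 49090 s = 13.64 h.
Half-life 1.87 d → k = ln 2 / 1.87 = 0.3707 d⁻¹.
Decay over the reach: 12.24·exp(−kt) = 12.24·0.8101 = 9.913 mg/L.
At the second outfall, C = (153.8·9.913 + 12.70·25.70) / (153.8 + 12.70) = 11.12 mg/L.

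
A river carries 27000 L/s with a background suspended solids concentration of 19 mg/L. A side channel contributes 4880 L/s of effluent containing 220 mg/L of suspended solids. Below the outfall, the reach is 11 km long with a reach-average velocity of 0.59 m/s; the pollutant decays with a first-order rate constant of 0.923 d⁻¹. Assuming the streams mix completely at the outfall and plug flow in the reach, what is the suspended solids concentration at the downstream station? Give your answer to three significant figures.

Mixed concentration C = ΣQC/ΣQ = (27000·19.00 + 4880·220.0) / 31880 = 1587000/31880 = 49.77 mg/L.
Travel time t = 11·1000 / 0.59 = 18640 s = 5.179 h.
After decay, C = 49.77 × e^(−kt) = 49.77 × 0.8194 = 40.78 mg/L.

40.8 mg/L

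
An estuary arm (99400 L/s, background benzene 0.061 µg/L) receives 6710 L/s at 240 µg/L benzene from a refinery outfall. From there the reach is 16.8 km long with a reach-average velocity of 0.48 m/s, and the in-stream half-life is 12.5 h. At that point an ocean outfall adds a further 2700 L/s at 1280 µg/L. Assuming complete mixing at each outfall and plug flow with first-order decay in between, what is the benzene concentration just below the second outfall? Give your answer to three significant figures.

40.4 µg/L

Conservation of mass: C = (99400·0.06100 + 6710·240.0) / 106100 = 1616000/106100 = 15.23 µg/L; combined flow 106100 L/s.
Travel time t = 16.8·1000 / 0.48 = 35000 s = 9.722 h.
Half-life 12.5 h → k = ln 2 / 12.5 = 0.05545 h⁻¹ = 1.331 d⁻¹.
After decay, C = 15.23 × e^(−kt) = 15.23 × 0.5833 = 8.885 µg/L.
At the second outfall, C = (106100·8.885 + 2700·1280) / (106100 + 2700) = 40.43 µg/L.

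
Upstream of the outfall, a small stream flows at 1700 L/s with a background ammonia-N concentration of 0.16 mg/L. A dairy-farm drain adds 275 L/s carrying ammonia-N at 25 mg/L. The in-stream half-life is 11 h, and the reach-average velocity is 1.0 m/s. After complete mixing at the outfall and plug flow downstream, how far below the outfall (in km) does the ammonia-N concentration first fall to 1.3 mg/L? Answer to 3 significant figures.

Mass balance: C = (1700·0.1600 + 275.0·25.00) / 1975 = 7147/1975 = 3.619 mg/L.
Half-life 11 h → k = ln 2 / 11 = 0.06301 h⁻¹ = 1.512 d⁻¹.
Set 3.619·exp(−k·t) = 1.3 → t = ln(3.619/1.3)/k = 58490 s = 16.25 h.
Distance = v·t = 1.0·58490 = 58490 m = 58.49 km.

58.5 km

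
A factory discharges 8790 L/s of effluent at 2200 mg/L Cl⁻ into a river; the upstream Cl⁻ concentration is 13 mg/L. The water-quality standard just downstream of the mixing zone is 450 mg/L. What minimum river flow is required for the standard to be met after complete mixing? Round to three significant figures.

35200 L/s

Set C_mix = 450: (Q·13.00 + 8790·2200) / (Q + 8790) = 450
→ Q = 8790·(2200 − 450)/(450 − 13.00) = 35200 L/s.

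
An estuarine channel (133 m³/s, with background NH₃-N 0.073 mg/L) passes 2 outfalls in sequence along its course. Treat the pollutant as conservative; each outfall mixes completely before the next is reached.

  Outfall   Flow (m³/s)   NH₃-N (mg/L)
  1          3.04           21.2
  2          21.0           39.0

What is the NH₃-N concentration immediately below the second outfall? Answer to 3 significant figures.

5.69 mg/L

After outfall 1: Q = 133.0 + 3.040 = 136.0 m³/s; C = (133.0·0.07300 + 3.040·21.20)/136.0 = 0.5451 mg/L.
After outfall 2: Q = 136.0 + 21.00 = 157.0 m³/s; C = (136.0·0.5451 + 21.00·39.00)/157.0 = 5.687 mg/L.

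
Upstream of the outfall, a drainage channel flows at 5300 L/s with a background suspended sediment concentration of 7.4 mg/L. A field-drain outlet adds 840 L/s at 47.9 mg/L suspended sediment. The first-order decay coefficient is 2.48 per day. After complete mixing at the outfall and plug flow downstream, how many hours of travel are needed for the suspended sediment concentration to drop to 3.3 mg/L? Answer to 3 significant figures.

13.2 h

Flow-weighted average: C = (5300·7.400 + 840.0·47.90) / 6140 = 79460/6140 = 12.94 mg/L.
12.94·exp(−k·t) = 3.3 → t = ln(12.94/3.3)/k = 47610 s = 13.22 h.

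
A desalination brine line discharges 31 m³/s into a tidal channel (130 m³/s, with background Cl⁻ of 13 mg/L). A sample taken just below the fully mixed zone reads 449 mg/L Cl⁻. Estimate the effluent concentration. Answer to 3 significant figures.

2280 mg/L

Mass balance: 130.0·13.00 + 31.00·Cₑ = 161.0·449.0
→ Cₑ = (161.0·449.0 − 130.0·13.00) / 31.00 = 2277 mg/L.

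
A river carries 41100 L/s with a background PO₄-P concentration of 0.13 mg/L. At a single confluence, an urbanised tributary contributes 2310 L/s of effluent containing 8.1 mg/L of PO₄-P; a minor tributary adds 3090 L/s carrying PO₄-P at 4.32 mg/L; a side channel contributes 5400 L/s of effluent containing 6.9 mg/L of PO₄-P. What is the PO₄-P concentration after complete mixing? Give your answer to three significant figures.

Mass balance: C = (41100·0.1300 + 2310·8.100 + 3090·4.320 + 5400·6.900) / 51900 = 74660/51900 = 1.439 mg/L.

1.44 mg/L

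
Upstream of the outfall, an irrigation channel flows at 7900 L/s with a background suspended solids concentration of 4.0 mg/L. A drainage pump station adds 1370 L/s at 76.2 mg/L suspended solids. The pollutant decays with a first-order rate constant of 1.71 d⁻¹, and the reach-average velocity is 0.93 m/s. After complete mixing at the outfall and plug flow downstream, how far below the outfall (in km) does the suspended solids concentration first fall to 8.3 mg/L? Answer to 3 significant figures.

26.8 km

Conservation of mass: C = (7900·4.000 + 1370·76.20) / 9270 = 136000/9270 = 14.67 mg/L.
Set 14.67·exp(−k·t) = 8.3 → t = ln(14.67/8.3)/k = 28780 s = 7.994 h.
Distance = v·t = 0.93·28780 = 26760 m = 26.76 km.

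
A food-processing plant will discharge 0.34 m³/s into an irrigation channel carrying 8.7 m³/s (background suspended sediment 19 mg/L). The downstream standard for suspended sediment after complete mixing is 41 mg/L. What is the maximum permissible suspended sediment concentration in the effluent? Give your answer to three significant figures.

At the limit, (Qr·Cr + Qe·Cₑ)/(Qr + Qe) = 41:
Cₑ = (9.040·41 − 8.700·19.00) / 0.3400 = 603.9 mg/L.

604 mg/L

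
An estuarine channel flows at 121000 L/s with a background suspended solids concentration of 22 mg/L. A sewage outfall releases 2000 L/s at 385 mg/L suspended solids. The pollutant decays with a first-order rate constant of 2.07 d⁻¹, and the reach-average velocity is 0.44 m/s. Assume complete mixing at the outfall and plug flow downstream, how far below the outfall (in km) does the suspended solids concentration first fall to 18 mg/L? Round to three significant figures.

8.05 km

Flow-weighted average: C = (121000·22.00 + 2000·385.0) / 123000 = 3432000/123000 = 27.90 mg/L.
Set 27.90·exp(−k·t) = 18 → t = ln(27.90/18)/k = 18300 s = 5.082 h.
Distance = v·t = 0.44·18300 = 8050 m = 8.050 km.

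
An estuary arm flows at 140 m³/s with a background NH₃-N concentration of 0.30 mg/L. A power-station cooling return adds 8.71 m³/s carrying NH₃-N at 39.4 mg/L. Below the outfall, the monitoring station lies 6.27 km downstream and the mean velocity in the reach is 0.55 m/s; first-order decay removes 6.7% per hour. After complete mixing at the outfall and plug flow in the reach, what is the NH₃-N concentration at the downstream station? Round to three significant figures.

Conservation of mass: C = (140.0·0.3000 + 8.710·39.40) / 148.7 = 385.2/148.7 = 2.590 mg/L.
Travel time t = 6.27·1000 / 0.55 = 11400 s = 3.167 h.
6.7%/h lost → k = −ln(1 − 0.067) = 0.06935 h⁻¹.
After decay, C = 2.590 × e^(−kt) = 2.590 × 0.8028 = 2.079 mg/L.

2.08 mg/L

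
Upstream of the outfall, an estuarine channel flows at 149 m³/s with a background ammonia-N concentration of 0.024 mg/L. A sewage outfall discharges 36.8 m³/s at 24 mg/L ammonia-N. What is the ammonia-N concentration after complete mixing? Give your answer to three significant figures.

After mixing, C = (149.0·0.02400 + 36.80·24.00) / 185.8 = 886.8/185.8 = 4.773 mg/L.

4.77 mg/L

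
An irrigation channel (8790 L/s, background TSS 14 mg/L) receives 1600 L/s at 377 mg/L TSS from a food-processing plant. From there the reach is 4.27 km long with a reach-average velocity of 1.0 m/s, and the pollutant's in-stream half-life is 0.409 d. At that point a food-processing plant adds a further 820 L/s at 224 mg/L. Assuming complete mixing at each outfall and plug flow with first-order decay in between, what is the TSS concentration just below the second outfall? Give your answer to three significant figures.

76.0 mg/L

Mixed concentration C = ΣQC/ΣQ = (8790·14.00 + 1600·377.0) / 10390 = 726300/10390 = 69.90 mg/L; combined flow 10390 L/s.
Travel time t = 4.27·1000 / 1.0 = 4270 s = 1.186 h.
Half-life 0.409 d → k = ln 2 / 0.409 = 1.695 d⁻¹.
After decay, C = 69.90 × e^(−kt) = 69.90 × 0.9197 = 64.28 mg/L.
At the second outfall, C = (10390·64.28 + 820.0·224.0) / (10390 + 820.0) = 75.97 mg/L.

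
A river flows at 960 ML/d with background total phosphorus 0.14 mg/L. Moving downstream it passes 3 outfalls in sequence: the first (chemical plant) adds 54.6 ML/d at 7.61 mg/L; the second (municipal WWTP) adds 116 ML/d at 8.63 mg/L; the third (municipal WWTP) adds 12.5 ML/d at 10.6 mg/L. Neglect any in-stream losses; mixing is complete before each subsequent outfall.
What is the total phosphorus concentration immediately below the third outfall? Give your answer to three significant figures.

1.47 mg/L

After outfall 1: Q = 960.0 + 54.60 = 1015 ML/d; C = (960.0·0.1400 + 54.60·7.610)/1015 = 0.5420 mg/L.
After outfall 2: Q = 1015 + 116.0 = 1131 ML/d; C = (1015·0.5420 + 116.0·8.630)/1131 = 1.372 mg/L.
After outfall 3: Q = 1131 + 12.50 = 1143 ML/d; C = (1131·1.372 + 12.50·10.60)/1143 = 1.473 mg/L.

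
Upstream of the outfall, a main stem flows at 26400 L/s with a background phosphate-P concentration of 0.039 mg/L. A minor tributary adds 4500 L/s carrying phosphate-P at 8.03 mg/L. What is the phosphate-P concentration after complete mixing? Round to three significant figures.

1.20 mg/L

After mixing, C = (26400·0.03900 + 4500·8.030) / 30900 = 37160/30900 = 1.203 mg/L.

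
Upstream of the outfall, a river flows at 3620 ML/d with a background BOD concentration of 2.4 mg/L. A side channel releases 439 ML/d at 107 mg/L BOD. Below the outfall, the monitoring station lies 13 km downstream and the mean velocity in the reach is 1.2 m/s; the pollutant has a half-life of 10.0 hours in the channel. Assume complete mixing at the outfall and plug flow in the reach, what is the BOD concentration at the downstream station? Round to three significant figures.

11.1 mg/L

Conservation of mass: C = (3620·2.400 + 439.0·107.0) / 4059 = 55660/4059 = 13.71 mg/L.
Travel time t = 13·1000 / 1.2 = 10830 s = 3.009 h.
Half-life 10.0 h → k = ln 2 / 10.0 = 0.06931 h⁻¹ = 1.664 d⁻¹.
After decay, C = 13.71 × e^(−kt) = 13.71 × 0.8117 = 11.13 mg/L.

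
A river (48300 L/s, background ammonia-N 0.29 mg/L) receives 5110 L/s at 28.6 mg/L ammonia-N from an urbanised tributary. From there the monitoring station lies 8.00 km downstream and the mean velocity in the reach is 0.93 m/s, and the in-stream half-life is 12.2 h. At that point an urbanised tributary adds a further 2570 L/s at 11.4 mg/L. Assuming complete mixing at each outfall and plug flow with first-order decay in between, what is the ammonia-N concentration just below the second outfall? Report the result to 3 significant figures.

Flow-weighted average: C = (48300·0.2900 + 5110·28.60) / 53410 = 160200/53410 = 2.999 mg/L; combined flow 53410 L/s.
Travel time t = 8.00·1000 / 0.93 = 8602 s = 2.389 h.
Half-life 12.2 h → k = ln 2 / 12.2 = 0.05682 h⁻¹ = 1.364 d⁻¹.
First-order decay: C = 2.999·exp(−k·t) = 2.999·0.8731 = 2.618 mg/L.
At the second outfall, C = (53410·2.618 + 2570·11.40) / (53410 + 2570) = 3.021 mg/L.

3.02 mg/L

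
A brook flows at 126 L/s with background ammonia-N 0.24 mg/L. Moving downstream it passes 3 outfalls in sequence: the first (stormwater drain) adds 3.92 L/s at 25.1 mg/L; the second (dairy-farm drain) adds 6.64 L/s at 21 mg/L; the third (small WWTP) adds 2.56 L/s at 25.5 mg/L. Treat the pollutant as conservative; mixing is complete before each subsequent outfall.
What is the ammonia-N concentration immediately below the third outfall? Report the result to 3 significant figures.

2.40 mg/L

Below outfall 1: Q → 129.9 L/s, C = (126.0·0.2400 + 3.920·25.10)/129.9 = 0.9901 mg/L.
Below outfall 2: Q → 136.6 L/s, C = (129.9·0.9901 + 6.640·21.00)/136.6 = 1.963 mg/L.
Below outfall 3: Q → 139.1 L/s, C = (136.6·1.963 + 2.560·25.50)/139.1 = 2.396 mg/L.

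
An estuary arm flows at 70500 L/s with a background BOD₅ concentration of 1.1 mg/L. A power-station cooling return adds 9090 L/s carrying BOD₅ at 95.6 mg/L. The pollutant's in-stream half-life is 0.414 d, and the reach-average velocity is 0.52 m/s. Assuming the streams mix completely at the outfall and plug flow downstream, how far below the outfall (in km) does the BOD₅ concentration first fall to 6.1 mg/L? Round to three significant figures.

17.9 km

Flow-weighted average: C = (70500·1.100 + 9090·95.60) / 79590 = 946600/79590 = 11.89 mg/L.
Half-life 0.414 d → k = ln 2 / 0.414 = 1.674 d⁻¹.
Set 11.89·exp(−k·t) = 6.1 → t = ln(11.89/6.1)/k = 34450 s = 9.571 h.
Distance = v·t = 0.52·34450 = 17920 m = 17.92 km.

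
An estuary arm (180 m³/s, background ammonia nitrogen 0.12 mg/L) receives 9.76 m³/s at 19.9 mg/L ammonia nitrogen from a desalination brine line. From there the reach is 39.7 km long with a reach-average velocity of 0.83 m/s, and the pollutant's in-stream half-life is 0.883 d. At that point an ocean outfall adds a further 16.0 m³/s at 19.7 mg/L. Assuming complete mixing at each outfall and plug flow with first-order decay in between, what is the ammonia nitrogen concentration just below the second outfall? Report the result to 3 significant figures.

2.21 mg/L

Mass balance: C = (180.0·0.1200 + 9.760·19.90) / 189.8 = 215.8/189.8 = 1.137 mg/L; combined flow 189.8 m³/s.
Travel time t = 39.7·1000 / 0.83 = 47830 s = 13.29 h.
Half-life 0.883 d → k = ln 2 / 0.883 = 0.7850 d⁻¹.
Decay over the reach: 1.137·exp(−kt) = 1.137·0.6475 = 0.7365 mg/L.
Second outfall: C = (189.8·0.7365 + 16.00·19.70)/205.8 = 2.211 mg/L.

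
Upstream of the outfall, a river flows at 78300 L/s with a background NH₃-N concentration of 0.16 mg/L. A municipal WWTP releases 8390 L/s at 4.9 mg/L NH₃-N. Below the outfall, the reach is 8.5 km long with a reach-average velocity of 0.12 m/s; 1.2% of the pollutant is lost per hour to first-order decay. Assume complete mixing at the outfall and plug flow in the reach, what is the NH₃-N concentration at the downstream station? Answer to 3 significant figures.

Mixed concentration C = ΣQC/ΣQ = (78300·0.1600 + 8390·4.900) / 86690 = 53640/86690 = 0.6187 mg/L.
Travel time t = 8.5·1000 / 0.12 = 70830 s = 19.68 h.
1.2%/h lost → k = −ln(1 − 0.012) = 0.01207 h⁻¹.
Applying C = C₀e^(−kt): 0.6187 × 0.7886 = 0.4879 mg/L.

0.488 mg/L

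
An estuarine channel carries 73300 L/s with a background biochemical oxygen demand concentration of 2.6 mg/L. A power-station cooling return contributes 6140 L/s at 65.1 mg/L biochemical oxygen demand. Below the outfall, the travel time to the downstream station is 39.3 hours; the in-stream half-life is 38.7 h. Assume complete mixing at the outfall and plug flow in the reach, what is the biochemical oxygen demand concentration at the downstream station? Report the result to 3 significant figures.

3.68 mg/L

Mass balance: C = (73300·2.600 + 6140·65.10) / 79440 = 590300/79440 = 7.431 mg/L.
Half-life 38.7 h → k = ln 2 / 38.7 = 0.01791 h⁻¹ = 0.4299 d⁻¹.
First-order decay: C = 7.431·exp(−k·t) = 7.431·0.4947 = 3.676 mg/L.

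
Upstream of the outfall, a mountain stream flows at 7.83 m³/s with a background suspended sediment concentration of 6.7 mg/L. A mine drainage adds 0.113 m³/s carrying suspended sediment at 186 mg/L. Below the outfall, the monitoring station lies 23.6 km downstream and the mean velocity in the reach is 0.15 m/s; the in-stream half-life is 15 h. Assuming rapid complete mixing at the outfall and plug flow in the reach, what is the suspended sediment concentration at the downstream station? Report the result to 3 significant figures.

1.23 mg/L

Mass balance: C = (7.830·6.700 + 0.1130·186.0) / 7.943 = 73.48/7.943 = 9.251 mg/L.
Travel time t = 23.6·1000 / 0.15 = 157300 s = 43.70 h.
Half-life 15 h → k = ln 2 / 15 = 0.04621 h⁻¹ = 1.109 d⁻¹.
Decay over the reach: 9.251·exp(−kt) = 9.251·0.1327 = 1.228 mg/L.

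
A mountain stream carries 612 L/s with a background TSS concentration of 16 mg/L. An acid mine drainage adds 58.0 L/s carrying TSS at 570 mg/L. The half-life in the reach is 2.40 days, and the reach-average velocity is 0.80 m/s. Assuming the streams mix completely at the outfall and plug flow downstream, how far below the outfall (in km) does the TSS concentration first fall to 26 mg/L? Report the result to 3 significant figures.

Mass balance: C = (612.0·16.00 + 58.00·570.0) / 670.0 = 42850/670.0 = 63.96 mg/L.
Half-life 2.40 d → k = ln 2 / 2.40 = 0.2888 d⁻¹.
Set 63.96·exp(−k·t) = 26 → t = ln(63.96/26)/k = 269300 s = 74.80 h.
Distance = v·t = 0.80·269300 = 215400 m = 215.4 km.

215 km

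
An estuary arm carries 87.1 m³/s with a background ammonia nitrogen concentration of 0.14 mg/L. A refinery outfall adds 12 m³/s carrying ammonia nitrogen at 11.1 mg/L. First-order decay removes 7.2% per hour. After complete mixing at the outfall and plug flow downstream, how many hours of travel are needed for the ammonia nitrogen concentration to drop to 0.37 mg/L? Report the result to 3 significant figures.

After mixing, C = (87.10·0.1400 + 12.00·11.10) / 99.10 = 145.4/99.10 = 1.467 mg/L.
7.2%/h lost → k = −ln(1 − 0.072) = 0.07472 h⁻¹.
1.467·exp(−k·t) = 0.37 → t = ln(1.467/0.37)/k = 66370 s = 18.44 h.

18.4 h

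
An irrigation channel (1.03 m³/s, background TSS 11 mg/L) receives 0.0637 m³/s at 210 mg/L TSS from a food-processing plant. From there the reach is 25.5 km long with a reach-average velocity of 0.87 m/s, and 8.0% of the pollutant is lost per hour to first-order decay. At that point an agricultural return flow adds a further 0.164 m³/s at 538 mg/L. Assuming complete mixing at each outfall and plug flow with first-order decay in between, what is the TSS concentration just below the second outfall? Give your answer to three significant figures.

80.1 mg/L

Flow-weighted average: C = (1.030·11.00 + 0.06370·210.0) / 1.094 = 24.71/1.094 = 22.59 mg/L; combined flow 1.094 m³/s.
Travel time t = 25.5·1000 / 0.87 = 29310 s = 8.142 h.
8.0%/h lost → k = −ln(1 − 0.08) = 0.08338 h⁻¹.
Applying C = C₀e^(−kt): 22.59 × 0.5072 = 11.46 mg/L.
Second outfall: C = (1.094·11.46 + 0.1640·538.0)/1.258 = 80.12 mg/L.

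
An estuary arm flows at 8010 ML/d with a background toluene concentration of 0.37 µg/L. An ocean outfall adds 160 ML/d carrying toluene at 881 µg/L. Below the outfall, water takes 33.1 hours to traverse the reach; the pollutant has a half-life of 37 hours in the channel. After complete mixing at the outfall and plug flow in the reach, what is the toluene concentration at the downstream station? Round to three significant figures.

Flow-weighted average: C = (8010·0.3700 + 160.0·881.0) / 8170 = 143900/8170 = 17.62 µg/L.
Half-life 37 h → k = ln 2 / 37 = 0.01873 h⁻¹ = 0.4496 d⁻¹.
Decay over the reach: 17.62·exp(−kt) = 17.62·0.5379 = 9.476 µg/L.

9.48 µg/L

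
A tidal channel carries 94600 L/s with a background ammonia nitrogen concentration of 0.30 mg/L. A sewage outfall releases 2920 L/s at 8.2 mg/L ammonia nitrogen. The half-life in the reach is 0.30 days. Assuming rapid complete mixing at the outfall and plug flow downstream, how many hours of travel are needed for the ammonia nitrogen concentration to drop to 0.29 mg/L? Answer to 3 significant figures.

6.39 h

Mass balance: C = (94600·0.3000 + 2920·8.200) / 97520 = 52320/97520 = 0.5365 mg/L.
Half-life 0.30 d → k = ln 2 / 0.30 = 2.310 d⁻¹.
0.5365·exp(−k·t) = 0.29 → t = ln(0.5365/0.29)/k = 23010 s = 6.391 h.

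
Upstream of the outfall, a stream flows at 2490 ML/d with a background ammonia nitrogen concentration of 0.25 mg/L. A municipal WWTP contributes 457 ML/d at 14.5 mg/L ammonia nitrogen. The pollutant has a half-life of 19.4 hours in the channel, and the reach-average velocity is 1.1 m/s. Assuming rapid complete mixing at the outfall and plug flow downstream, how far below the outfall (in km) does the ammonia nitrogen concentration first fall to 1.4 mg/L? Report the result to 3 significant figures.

Flow-weighted average: C = (2490·0.2500 + 457.0·14.50) / 2947 = 7249/2947 = 2.460 mg/L.
Half-life 19.4 h → k = ln 2 / 19.4 = 0.03573 h⁻¹ = 0.8575 d⁻¹.
Set 2.460·exp(−k·t) = 1.4 → t = ln(2.460/1.4)/k = 56790 s = 15.77 h.
Distance = v·t = 1.1·56790 = 62470 m = 62.47 km.

62.5 km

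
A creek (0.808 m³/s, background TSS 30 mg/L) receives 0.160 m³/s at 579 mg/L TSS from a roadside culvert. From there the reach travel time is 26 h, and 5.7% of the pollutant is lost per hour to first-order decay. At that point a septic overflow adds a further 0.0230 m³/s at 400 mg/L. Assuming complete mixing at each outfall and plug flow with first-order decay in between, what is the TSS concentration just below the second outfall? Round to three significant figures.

Mass balance: C = (0.8080·30.00 + 0.1600·579.0) / 0.9680 = 116.9/0.9680 = 120.7 mg/L; combined flow 0.9680 m³/s.
5.7%/h lost → k = −ln(1 − 0.057) = 0.05869 h⁻¹.
After decay, C = 120.7 × e^(−kt) = 120.7 × 0.2174 = 26.25 mg/L.
At the second outfall, C = (0.9680·26.25 + 0.02300·400.0) / (0.9680 + 0.02300) = 34.93 mg/L.

34.9 mg/L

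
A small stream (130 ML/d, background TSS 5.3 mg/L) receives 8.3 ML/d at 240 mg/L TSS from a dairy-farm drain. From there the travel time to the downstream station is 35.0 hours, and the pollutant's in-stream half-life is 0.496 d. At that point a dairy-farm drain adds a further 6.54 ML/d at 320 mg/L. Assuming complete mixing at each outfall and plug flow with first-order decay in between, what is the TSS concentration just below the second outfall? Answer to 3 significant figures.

Mixed concentration C = ΣQC/ΣQ = (130.0·5.300 + 8.300·240.0) / 138.3 = 2681/138.3 = 19.39 mg/L; combined flow 138.3 ML/d.
Half-life 0.496 d → k = ln 2 / 0.496 = 1.397 d⁻¹.
Decay over the reach: 19.39·exp(−kt) = 19.39·0.1303 = 2.526 mg/L.
At the second outfall, C = (138.3·2.526 + 6.540·320.0) / (138.3 + 6.540) = 16.86 mg/L.

16.9 mg/L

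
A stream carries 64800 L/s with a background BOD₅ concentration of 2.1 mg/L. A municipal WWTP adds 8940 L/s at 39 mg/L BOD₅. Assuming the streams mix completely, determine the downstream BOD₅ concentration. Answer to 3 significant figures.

Mixed concentration C = ΣQC/ΣQ = (64800·2.100 + 8940·39.00) / 73740 = 484700/73740 = 6.574 mg/L.

6.57 mg/L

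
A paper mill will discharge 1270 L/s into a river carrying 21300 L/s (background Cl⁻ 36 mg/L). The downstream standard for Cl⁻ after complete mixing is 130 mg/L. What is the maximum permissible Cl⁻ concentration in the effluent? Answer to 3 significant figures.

At the limit, (Qr·Cr + Qe·Cₑ)/(Qr + Qe) = 130:
Cₑ = (22570·130 − 21300·36.00) / 1270 = 1707 mg/L.

1710 mg/L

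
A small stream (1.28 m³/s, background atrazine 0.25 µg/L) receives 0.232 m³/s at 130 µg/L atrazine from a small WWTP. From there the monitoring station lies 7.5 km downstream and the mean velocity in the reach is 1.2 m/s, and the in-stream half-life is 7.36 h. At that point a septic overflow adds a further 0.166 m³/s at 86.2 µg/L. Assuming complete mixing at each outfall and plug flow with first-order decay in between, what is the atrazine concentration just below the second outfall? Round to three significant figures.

Mixed concentration C = ΣQC/ΣQ = (1.280·0.2500 + 0.2320·130.0) / 1.512 = 30.48/1.512 = 20.16 µg/L; combined flow 1.512 m³/s.
Travel time t = 7.5·1000 / 1.2 = 6250 s = 1.736 h.
Half-life 7.36 h → k = ln 2 / 7.36 = 0.09418 h⁻¹ = 2.260 d⁻¹.
After decay, C = 20.16 × e^(−kt) = 20.16 × 0.8492 = 17.12 µg/L.
Second outfall: C = (1.512·17.12 + 0.1660·86.20)/1.678 = 23.95 µg/L.

24.0 µg/L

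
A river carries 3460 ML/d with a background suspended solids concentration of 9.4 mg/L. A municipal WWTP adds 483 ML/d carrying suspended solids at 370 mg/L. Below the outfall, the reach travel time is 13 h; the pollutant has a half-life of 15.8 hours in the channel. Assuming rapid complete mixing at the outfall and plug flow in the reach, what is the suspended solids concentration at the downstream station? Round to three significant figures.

30.3 mg/L

Conservation of mass: C = (3460·9.400 + 483.0·370.0) / 3943 = 211200/3943 = 53.57 mg/L.
Half-life 15.8 h → k = ln 2 / 15.8 = 0.04387 h⁻¹ = 1.053 d⁻¹.
After decay, C = 53.57 × e^(−kt) = 53.57 × 0.5653 = 30.29 mg/L.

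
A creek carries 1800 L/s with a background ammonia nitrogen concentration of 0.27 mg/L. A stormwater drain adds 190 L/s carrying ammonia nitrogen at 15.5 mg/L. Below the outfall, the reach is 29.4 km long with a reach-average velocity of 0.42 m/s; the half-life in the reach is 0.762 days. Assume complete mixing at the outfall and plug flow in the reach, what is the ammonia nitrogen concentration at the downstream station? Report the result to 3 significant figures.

0.825 mg/L

Mass balance: C = (1800·0.2700 + 190.0·15.50) / 1990 = 3431/1990 = 1.724 mg/L.
Travel time t = 29.4·1000 / 0.42 = 70000 s = 19.44 h.
Half-life 0.762 d → k = ln 2 / 0.762 = 0.9096 d⁻¹.
Applying C = C₀e^(−kt): 1.724 × 0.4786 = 0.8251 mg/L.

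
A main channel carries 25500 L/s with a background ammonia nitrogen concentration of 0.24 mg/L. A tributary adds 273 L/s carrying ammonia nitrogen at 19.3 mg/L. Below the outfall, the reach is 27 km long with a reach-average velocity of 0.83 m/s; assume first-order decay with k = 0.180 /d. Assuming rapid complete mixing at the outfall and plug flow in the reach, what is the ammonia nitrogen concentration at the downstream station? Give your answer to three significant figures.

Mass balance: C = (25500·0.2400 + 273.0·19.30) / 25770 = 11390/25770 = 0.4419 mg/L.
Travel time t = 27·1000 / 0.83 = 32530 s = 9.036 h.
First-order decay: C = 0.4419·exp(−k·t) = 0.4419·0.9345 = 0.4129 mg/L.

0.413 mg/L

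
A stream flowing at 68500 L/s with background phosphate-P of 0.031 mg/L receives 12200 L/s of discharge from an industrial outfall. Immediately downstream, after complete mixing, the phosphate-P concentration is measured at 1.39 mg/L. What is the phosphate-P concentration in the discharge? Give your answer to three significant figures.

Mass balance: 68500·0.03100 + 12200·Cₑ = 80700·1.390
→ Cₑ = (80700·1.390 − 68500·0.03100) / 12200 = 9.020 mg/L.

9.02 mg/L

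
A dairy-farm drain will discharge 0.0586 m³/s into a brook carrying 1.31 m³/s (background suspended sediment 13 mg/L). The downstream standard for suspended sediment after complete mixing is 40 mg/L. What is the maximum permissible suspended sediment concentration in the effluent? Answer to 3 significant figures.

644 mg/L

At the limit, (Qr·Cr + Qe·Cₑ)/(Qr + Qe) = 40:
Cₑ = (1.369·40 − 1.310·13.00) / 0.05860 = 643.6 mg/L.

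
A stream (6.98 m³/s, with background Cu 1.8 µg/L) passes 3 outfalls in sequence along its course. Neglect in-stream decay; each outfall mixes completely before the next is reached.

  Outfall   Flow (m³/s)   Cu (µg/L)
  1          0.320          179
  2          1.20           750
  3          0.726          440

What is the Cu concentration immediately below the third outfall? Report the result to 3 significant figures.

140 µg/L

After outfall 1: Q = 6.980 + 0.3200 = 7.300 m³/s; C = (6.980·1.800 + 0.3200·179.0)/7.300 = 9.568 µg/L.
After outfall 2: Q = 7.300 + 1.200 = 8.500 m³/s; C = (7.300·9.568 + 1.200·750.0)/8.500 = 114.1 µg/L.
After outfall 3: Q = 8.500 + 0.7260 = 9.226 m³/s; C = (8.500·114.1 + 0.7260·440.0)/9.226 = 139.7 µg/L.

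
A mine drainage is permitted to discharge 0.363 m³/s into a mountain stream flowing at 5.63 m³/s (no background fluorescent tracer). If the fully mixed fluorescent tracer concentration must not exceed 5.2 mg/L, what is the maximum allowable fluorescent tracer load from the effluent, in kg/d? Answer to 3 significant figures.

Mass balance at the limit: 5.630·0 + 0.3630·Cₑ = 5.993·5.2 → Cₑ = 85.85 mg/L.
Load = 0.3630 m³/s × 85.85 g/m³ × 86 400 s/d = 2693 kg/d.

2690 kg/d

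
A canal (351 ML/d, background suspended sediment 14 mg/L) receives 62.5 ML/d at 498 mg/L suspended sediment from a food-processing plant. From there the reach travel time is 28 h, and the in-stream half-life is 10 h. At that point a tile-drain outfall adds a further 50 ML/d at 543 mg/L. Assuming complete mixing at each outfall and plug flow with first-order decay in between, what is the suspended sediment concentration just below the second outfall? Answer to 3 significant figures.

69.7 mg/L

Mixed concentration C = ΣQC/ΣQ = (351.0·14.00 + 62.50·498.0) / 413.5 = 36040/413.5 = 87.16 mg/L; combined flow 413.5 ML/d.
Half-life 10 h → k = ln 2 / 10 = 0.06931 h⁻¹ = 1.664 d⁻¹.
Applying C = C₀e^(−kt): 87.16 × 0.1436 = 12.51 mg/L.
Second outfall: C = (413.5·12.51 + 50.00·543.0)/463.5 = 69.74 mg/L.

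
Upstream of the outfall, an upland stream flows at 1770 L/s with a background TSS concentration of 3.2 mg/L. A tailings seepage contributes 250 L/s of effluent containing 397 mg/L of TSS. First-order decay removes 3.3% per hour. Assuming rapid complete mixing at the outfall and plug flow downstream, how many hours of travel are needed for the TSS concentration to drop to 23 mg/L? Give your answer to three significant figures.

Conservation of mass: C = (1770·3.200 + 250.0·397.0) / 2020 = 104900/2020 = 51.94 mg/L.
3.3%/h lost → k = −ln(1 − 0.033) = 0.03356 h⁻¹.
51.94·exp(−k·t) = 23 → t = ln(51.94/23)/k = 87390 s = 24.27 h.

24.3 h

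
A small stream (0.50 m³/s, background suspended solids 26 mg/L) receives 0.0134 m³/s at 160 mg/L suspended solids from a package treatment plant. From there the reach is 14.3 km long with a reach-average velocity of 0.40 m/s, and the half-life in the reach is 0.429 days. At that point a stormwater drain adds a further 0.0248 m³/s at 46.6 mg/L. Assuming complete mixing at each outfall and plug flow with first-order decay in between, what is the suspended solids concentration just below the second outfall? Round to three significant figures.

16.6 mg/L

Conservation of mass: C = (0.5000·26.00 + 0.01340·160.0) / 0.5134 = 15.14/0.5134 = 29.50 mg/L; combined flow 0.5134 m³/s.
Travel time t = 14.3·1000 / 0.40 = 35750 s = 9.931 h.
Half-life 0.429 d → k = ln 2 / 0.429 = 1.616 d⁻¹.
First-order decay: C = 29.50·exp(−k·t) = 29.50·0.5125 = 15.12 mg/L.
At the second outfall, C = (0.5134·15.12 + 0.02480·46.60) / (0.5134 + 0.02480) = 16.57 mg/L.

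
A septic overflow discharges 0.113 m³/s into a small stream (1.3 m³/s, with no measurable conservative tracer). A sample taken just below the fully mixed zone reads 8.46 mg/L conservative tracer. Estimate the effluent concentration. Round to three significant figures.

106 mg/L

Mass balance: 1.300·0 + 0.1130·Cₑ = 1.413·8.460
→ Cₑ = (1.413·8.460 − 1.300·0) / 0.1130 = 105.8 mg/L.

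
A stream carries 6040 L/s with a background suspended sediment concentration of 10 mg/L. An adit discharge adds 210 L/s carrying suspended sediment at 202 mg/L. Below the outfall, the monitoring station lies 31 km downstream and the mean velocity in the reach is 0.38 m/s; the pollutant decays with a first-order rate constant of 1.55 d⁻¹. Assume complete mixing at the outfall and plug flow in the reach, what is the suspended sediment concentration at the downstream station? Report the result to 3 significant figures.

After mixing, C = (6040·10.00 + 210.0·202.0) / 6250 = 102800/6250 = 16.45 mg/L.
Travel time t = 31·1000 / 0.38 = 81580 s = 22.66 h.
After decay, C = 16.45 × e^(−kt) = 16.45 × 0.2314 = 3.807 mg/L.

3.81 mg/L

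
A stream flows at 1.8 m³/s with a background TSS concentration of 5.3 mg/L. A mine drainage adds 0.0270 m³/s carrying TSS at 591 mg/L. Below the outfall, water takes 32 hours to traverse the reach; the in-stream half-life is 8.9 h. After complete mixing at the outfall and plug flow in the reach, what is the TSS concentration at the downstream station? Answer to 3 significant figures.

1.15 mg/L

After mixing, C = (1.800·5.300 + 0.02700·591.0) / 1.827 = 25.50/1.827 = 13.96 mg/L.
Half-life 8.9 h → k = ln 2 / 8.9 = 0.07788 h⁻¹ = 1.869 d⁻¹.
First-order decay: C = 13.96·exp(−k·t) = 13.96·0.08273 = 1.155 mg/L.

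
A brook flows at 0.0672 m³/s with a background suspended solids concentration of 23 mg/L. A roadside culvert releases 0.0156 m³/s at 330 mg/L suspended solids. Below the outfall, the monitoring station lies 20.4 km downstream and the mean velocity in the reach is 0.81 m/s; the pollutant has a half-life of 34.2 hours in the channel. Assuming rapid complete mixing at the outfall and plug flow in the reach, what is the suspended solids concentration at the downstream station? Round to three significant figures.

After mixing, C = (0.06720·23.00 + 0.01560·330.0) / 0.08280 = 6.694/0.08280 = 80.84 mg/L.
Travel time t = 20.4·1000 / 0.81 = 25190 s = 6.996 h.
Half-life 34.2 h → k = ln 2 / 34.2 = 0.02027 h⁻¹ = 0.4864 d⁻¹.
Applying C = C₀e^(−kt): 80.84 × 0.8678 = 70.15 mg/L.

70.2 mg/L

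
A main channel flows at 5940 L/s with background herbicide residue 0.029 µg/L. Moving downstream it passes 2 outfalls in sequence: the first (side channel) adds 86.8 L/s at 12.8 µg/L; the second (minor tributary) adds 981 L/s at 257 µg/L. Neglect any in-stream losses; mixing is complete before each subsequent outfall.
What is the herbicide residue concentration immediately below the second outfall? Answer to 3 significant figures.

36.2 µg/L

Below outfall 1: Q → 6027 L/s, C = (5940·0.02900 + 86.80·12.80)/6027 = 0.2129 µg/L.
Below outfall 2: Q → 7008 L/s, C = (6027·0.2129 + 981.0·257.0)/7008 = 36.16 µg/L.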